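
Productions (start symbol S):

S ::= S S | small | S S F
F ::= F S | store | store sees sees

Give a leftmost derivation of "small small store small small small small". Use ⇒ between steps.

S ⇒ S S ⇒ S S S ⇒ S S S S ⇒ S S S S S ⇒ S S F S S S S ⇒ small S F S S S S ⇒ small small F S S S S ⇒ small small store S S S S ⇒ small small store small S S S ⇒ small small store small small S S ⇒ small small store small small small S ⇒ small small store small small small small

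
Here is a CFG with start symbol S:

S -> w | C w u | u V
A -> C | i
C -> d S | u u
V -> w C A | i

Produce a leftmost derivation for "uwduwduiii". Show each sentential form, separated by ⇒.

S ⇒ uV   [S -> u V]
uV ⇒ uwCA   [V -> w C A]
uwCA ⇒ uwdSA   [C -> d S]
uwdSA ⇒ uwduVA   [S -> u V]
uwduVA ⇒ uwduwCAA   [V -> w C A]
uwduwCAA ⇒ uwduwdSAA   [C -> d S]
uwduwdSAA ⇒ uwduwduVAA   [S -> u V]
uwduwduVAA ⇒ uwduwduiAA   [V -> i]
uwduwduiAA ⇒ uwduwduiiA   [A -> i]
uwduwduiiA ⇒ uwduwduiii   [A -> i]

S ⇒ uV ⇒ uwCA ⇒ uwdSA ⇒ uwduVA ⇒ uwduwCAA ⇒ uwduwdSAA ⇒ uwduwduVAA ⇒ uwduwduiAA ⇒ uwduwduiiA ⇒ uwduwduiii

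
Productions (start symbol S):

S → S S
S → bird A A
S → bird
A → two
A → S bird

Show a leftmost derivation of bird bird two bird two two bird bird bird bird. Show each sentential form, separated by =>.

S => bird A A => bird S bird A => bird bird A A bird A => bird bird two A bird A => bird bird two S bird bird A => bird bird two bird A A bird bird A => bird bird two bird two A bird bird A => bird bird two bird two two bird bird A => bird bird two bird two two bird bird S bird => bird bird two bird two two bird bird bird bird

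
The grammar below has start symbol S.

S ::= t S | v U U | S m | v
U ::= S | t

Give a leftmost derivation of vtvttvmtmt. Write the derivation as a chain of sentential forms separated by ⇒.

S ⇒ vUU   [S ::= v U U]
vUU ⇒ vSU   [U ::= S]
vSU ⇒ vSmU   [S ::= S m]
vSmU ⇒ vtSmU   [S ::= t S]
vtSmU ⇒ vtvUUmU   [S ::= v U U]
vtvUUmU ⇒ vtvSUmU   [U ::= S]
vtvSUmU ⇒ vtvtSUmU   [S ::= t S]
vtvtSUmU ⇒ vtvtSmUmU   [S ::= S m]
vtvtSmUmU ⇒ vtvttSmUmU   [S ::= t S]
vtvttSmUmU ⇒ vtvttvmUmU   [S ::= v]
vtvttvmUmU ⇒ vtvttvmtmU   [U ::= t]
vtvttvmtmU ⇒ vtvttvmtmt   [U ::= t]

S⇒vUU⇒vSU⇒vSmU⇒vtSmU⇒vtvUUmU⇒vtvSUmU⇒vtvtSUmU⇒vtvtSmUmU⇒vtvttSmUmU⇒vtvttvmUmU⇒vtvttvmtmU⇒vtvttvmtmt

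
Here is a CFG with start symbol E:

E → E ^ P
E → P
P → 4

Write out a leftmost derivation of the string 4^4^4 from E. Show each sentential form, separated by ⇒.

E ⇒ E^P ⇒ E^P^P ⇒ P^P^P ⇒ 4^P^P ⇒ 4^4^P ⇒ 4^4^4

E ⇒ E^P   [E → E ^ P]
E^P ⇒ E^P^P   [E → E ^ P]
E^P^P ⇒ P^P^P   [E → P]
P^P^P ⇒ 4^P^P   [P → 4]
4^P^P ⇒ 4^4^P   [P → 4]
4^4^P ⇒ 4^4^4   [P → 4]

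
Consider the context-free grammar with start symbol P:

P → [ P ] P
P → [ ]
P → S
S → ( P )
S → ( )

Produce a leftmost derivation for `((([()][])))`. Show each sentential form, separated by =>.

P => S => (P) => (S) => ((P)) => ((S)) => (((P))) => ((([P]P))) => ((([S]P))) => ((([()]P))) => ((([()][])))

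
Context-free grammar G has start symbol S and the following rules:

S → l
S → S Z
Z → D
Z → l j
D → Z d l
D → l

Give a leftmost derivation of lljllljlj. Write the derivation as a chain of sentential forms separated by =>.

S => SZ => SZZ => SZZZ => SZZZZ => SZZZZZ => lZZZZZ => lljZZZZ => lljDZZZ => lljlZZZ => lljlDZZ => lljllZZ => lljllljZ => lljllljlj

S => SZ   [S → S Z]
SZ => SZZ   [S → S Z]
SZZ => SZZZ   [S → S Z]
SZZZ => SZZZZ   [S → S Z]
SZZZZ => SZZZZZ   [S → S Z]
SZZZZZ => lZZZZZ   [S → l]
lZZZZZ => lljZZZZ   [Z → l j]
lljZZZZ => lljDZZZ   [Z → D]
lljDZZZ => lljlZZZ   [D → l]
lljlZZZ => lljlDZZ   [Z → D]
lljlDZZ => lljllZZ   [D → l]
lljllZZ => lljllljZ   [Z → l j]
lljllljZ => lljllljlj   [Z → l j]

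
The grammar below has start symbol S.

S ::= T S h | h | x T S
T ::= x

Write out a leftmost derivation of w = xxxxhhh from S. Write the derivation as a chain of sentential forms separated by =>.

S => TSh => xSh => xxTSh => xxxSh => xxxTShh => xxxxShh => xxxxhhh

S => TSh   [S ::= T S h]
TSh => xSh   [T ::= x]
xSh => xxTSh   [S ::= x T S]
xxTSh => xxxSh   [T ::= x]
xxxSh => xxxTShh   [S ::= T S h]
xxxTShh => xxxxShh   [T ::= x]
xxxxShh => xxxxhhh   [S ::= h]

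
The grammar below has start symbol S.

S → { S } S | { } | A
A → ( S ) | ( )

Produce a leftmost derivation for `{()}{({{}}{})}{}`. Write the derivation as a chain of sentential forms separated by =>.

S => {S}S => {A}S => {()}S => {()}{S}S => {()}{A}S => {()}{(S)}S => {()}{({S}S)}S => {()}{({{}}S)}S => {()}{({{}}{})}S => {()}{({{}}{})}{}

S => {S}S   [S → { S } S]
{S}S => {A}S   [S → A]
{A}S => {()}S   [A → ( )]
{()}S => {()}{S}S   [S → { S } S]
{()}{S}S => {()}{A}S   [S → A]
{()}{A}S => {()}{(S)}S   [A → ( S )]
{()}{(S)}S => {()}{({S}S)}S   [S → { S } S]
{()}{({S}S)}S => {()}{({{}}S)}S   [S → { }]
{()}{({{}}S)}S => {()}{({{}}{})}S   [S → { }]
{()}{({{}}{})}S => {()}{({{}}{})}{}   [S → { }]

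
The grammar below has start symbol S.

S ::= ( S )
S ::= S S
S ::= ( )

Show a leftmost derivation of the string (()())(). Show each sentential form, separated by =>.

S => SS => (S)S => (SS)S => (()S)S => (()())S => (()())()

S => SS   [S ::= S S]
SS => (S)S   [S ::= ( S )]
(S)S => (SS)S   [S ::= S S]
(SS)S => (()S)S   [S ::= ( )]
(()S)S => (()())S   [S ::= ( )]
(()())S => (()())()   [S ::= ( )]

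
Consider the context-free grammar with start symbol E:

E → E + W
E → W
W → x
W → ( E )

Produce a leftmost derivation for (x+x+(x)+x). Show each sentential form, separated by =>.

E=>W=>(E)=>(E+W)=>(E+W+W)=>(E+W+W+W)=>(W+W+W+W)=>(x+W+W+W)=>(x+x+W+W)=>(x+x+(E)+W)=>(x+x+(W)+W)=>(x+x+(x)+W)=>(x+x+(x)+x)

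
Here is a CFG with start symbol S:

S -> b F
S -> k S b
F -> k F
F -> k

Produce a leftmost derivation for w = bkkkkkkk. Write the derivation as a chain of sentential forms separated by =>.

S => bF   [S -> b F]
bF => bkF   [F -> k F]
bkF => bkkF   [F -> k F]
bkkF => bkkkF   [F -> k F]
bkkkF => bkkkkF   [F -> k F]
bkkkkF => bkkkkkF   [F -> k F]
bkkkkkF => bkkkkkkF   [F -> k F]
bkkkkkkF => bkkkkkkk   [F -> k]

S => bF => bkF => bkkF => bkkkF => bkkkkF => bkkkkkF => bkkkkkkF => bkkkkkkk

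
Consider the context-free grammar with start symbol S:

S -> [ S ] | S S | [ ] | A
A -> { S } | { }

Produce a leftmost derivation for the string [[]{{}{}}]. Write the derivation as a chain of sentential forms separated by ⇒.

S ⇒ [S]   [S -> [ S ]]
[S] ⇒ [SS]   [S -> S S]
[SS] ⇒ [[]S]   [S -> [ ]]
[[]S] ⇒ [[]A]   [S -> A]
[[]A] ⇒ [[]{S}]   [A -> { S }]
[[]{S}] ⇒ [[]{SS}]   [S -> S S]
[[]{SS}] ⇒ [[]{AS}]   [S -> A]
[[]{AS}] ⇒ [[]{{}S}]   [A -> { }]
[[]{{}S}] ⇒ [[]{{}A}]   [S -> A]
[[]{{}A}] ⇒ [[]{{}{}}]   [A -> { }]

S ⇒ [S] ⇒ [SS] ⇒ [[]S] ⇒ [[]A] ⇒ [[]{S}] ⇒ [[]{SS}] ⇒ [[]{AS}] ⇒ [[]{{}S}] ⇒ [[]{{}A}] ⇒ [[]{{}{}}]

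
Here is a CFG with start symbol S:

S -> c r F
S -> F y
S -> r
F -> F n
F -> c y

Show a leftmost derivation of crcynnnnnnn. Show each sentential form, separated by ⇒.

S ⇒ crF   [S -> c r F]
crF ⇒ crFn   [F -> F n]
crFn ⇒ crFnn   [F -> F n]
crFnn ⇒ crFnnn   [F -> F n]
crFnnn ⇒ crFnnnn   [F -> F n]
crFnnnn ⇒ crFnnnnn   [F -> F n]
crFnnnnn ⇒ crFnnnnnn   [F -> F n]
crFnnnnnn ⇒ crFnnnnnnn   [F -> F n]
crFnnnnnnn ⇒ crcynnnnnnn   [F -> c y]

S ⇒ crF ⇒ crFn ⇒ crFnn ⇒ crFnnn ⇒ crFnnnn ⇒ crFnnnnn ⇒ crFnnnnnn ⇒ crFnnnnnnn ⇒ crcynnnnnnn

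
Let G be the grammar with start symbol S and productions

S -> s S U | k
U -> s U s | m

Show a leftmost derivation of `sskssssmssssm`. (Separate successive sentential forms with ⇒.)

S ⇒ sSU ⇒ ssSUU ⇒ sskUU ⇒ ssksUsU ⇒ sskssUssU ⇒ ssksssUsssU ⇒ sskssssUssssU ⇒ sskssssmssssU ⇒ sskssssmssssm

S ⇒ sSU   [S -> s S U]
sSU ⇒ ssSUU   [S -> s S U]
ssSUU ⇒ sskUU   [S -> k]
sskUU ⇒ ssksUsU   [U -> s U s]
ssksUsU ⇒ sskssUssU   [U -> s U s]
sskssUssU ⇒ ssksssUsssU   [U -> s U s]
ssksssUsssU ⇒ sskssssUssssU   [U -> s U s]
sskssssUssssU ⇒ sskssssmssssU   [U -> m]
sskssssmssssU ⇒ sskssssmssssm   [U -> m]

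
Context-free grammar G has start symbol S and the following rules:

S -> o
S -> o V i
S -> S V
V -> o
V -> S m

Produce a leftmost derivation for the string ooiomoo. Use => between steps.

S => SV => SVV => SVVV => oViVVV => ooiVVV => ooiSmVV => ooiomVV => ooiomoV => ooiomoo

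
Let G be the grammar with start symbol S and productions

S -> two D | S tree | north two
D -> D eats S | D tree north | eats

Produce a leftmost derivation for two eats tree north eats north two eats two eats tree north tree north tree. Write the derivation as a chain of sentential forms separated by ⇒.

S ⇒ S tree   [S -> S tree]
S tree ⇒ two D tree   [S -> two D]
two D tree ⇒ two D tree north tree   [D -> D tree north]
two D tree north tree ⇒ two D eats S tree north tree   [D -> D eats S]
two D eats S tree north tree ⇒ two D eats S eats S tree north tree   [D -> D eats S]
two D eats S eats S tree north tree ⇒ two D tree north eats S eats S tree north tree   [D -> D tree north]
two D tree north eats S eats S tree north tree ⇒ two eats tree north eats S eats S tree north tree   [D -> eats]
two eats tree north eats S eats S tree north tree ⇒ two eats tree north eats north two eats S tree north tree   [S -> north two]
two eats tree north eats north two eats S tree north tree ⇒ two eats tree north eats north two eats two D tree north tree   [S -> two D]
two eats tree north eats north two eats two D tree north tree ⇒ two eats tree north eats north two eats two D tree north tree north tree   [D -> D tree north]
two eats tree north eats north two eats two D tree north tree north tree ⇒ two eats tree north eats north two eats two eats tree north tree north tree   [D -> eats]

S ⇒ S tree ⇒ two D tree ⇒ two D tree north tree ⇒ two D eats S tree north tree ⇒ two D eats S eats S tree north tree ⇒ two D tree north eats S eats S tree north tree ⇒ two eats tree north eats S eats S tree north tree ⇒ two eats tree north eats north two eats S tree north tree ⇒ two eats tree north eats north two eats two D tree north tree ⇒ two eats tree north eats north two eats two D tree north tree north tree ⇒ two eats tree north eats north two eats two eats tree north tree north tree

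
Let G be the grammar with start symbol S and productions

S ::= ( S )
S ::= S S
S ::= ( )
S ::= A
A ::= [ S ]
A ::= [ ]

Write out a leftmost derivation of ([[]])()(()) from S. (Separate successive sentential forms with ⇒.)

S ⇒ SS ⇒ SSS ⇒ (S)SS ⇒ (A)SS ⇒ ([S])SS ⇒ ([A])SS ⇒ ([[]])SS ⇒ ([[]])()S ⇒ ([[]])()(S) ⇒ ([[]])()(())

S ⇒ SS   [S ::= S S]
SS ⇒ SSS   [S ::= S S]
SSS ⇒ (S)SS   [S ::= ( S )]
(S)SS ⇒ (A)SS   [S ::= A]
(A)SS ⇒ ([S])SS   [A ::= [ S ]]
([S])SS ⇒ ([A])SS   [S ::= A]
([A])SS ⇒ ([[]])SS   [A ::= [ ]]
([[]])SS ⇒ ([[]])()S   [S ::= ( )]
([[]])()S ⇒ ([[]])()(S)   [S ::= ( S )]
([[]])()(S) ⇒ ([[]])()(())   [S ::= ( )]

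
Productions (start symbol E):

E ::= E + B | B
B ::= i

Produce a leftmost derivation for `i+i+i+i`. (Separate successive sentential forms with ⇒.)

E ⇒ E+B ⇒ E+B+B ⇒ E+B+B+B ⇒ B+B+B+B ⇒ i+B+B+B ⇒ i+i+B+B ⇒ i+i+i+B ⇒ i+i+i+i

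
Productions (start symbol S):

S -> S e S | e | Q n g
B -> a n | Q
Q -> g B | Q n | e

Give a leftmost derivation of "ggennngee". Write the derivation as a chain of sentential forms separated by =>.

S => SeS => QngeS => gBngeS => gQngeS => ggBngeS => ggQngeS => ggQnngeS => ggQnnngeS => ggennngeS => ggennngee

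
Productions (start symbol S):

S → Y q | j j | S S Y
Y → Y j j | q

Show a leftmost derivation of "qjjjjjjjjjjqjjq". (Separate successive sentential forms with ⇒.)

S ⇒ SSY ⇒ YqSY ⇒ YjjqSY ⇒ YjjjjqSY ⇒ YjjjjjjqSY ⇒ YjjjjjjjjqSY ⇒ YjjjjjjjjjjqSY ⇒ qjjjjjjjjjjqSY ⇒ qjjjjjjjjjjqjjY ⇒ qjjjjjjjjjjqjjq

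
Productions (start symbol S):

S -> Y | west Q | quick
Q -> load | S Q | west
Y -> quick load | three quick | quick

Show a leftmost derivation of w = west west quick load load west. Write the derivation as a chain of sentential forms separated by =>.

S => west Q => west S Q => west west Q Q => west west S Q Q => west west Y Q Q => west west quick load Q Q => west west quick load load Q => west west quick load load west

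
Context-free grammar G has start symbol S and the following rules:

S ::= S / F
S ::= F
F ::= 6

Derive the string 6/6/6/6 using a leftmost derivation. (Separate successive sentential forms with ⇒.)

S ⇒ S/F   [S ::= S / F]
S/F ⇒ S/F/F   [S ::= S / F]
S/F/F ⇒ S/F/F/F   [S ::= S / F]
S/F/F/F ⇒ F/F/F/F   [S ::= F]
F/F/F/F ⇒ 6/F/F/F   [F ::= 6]
6/F/F/F ⇒ 6/6/F/F   [F ::= 6]
6/6/F/F ⇒ 6/6/6/F   [F ::= 6]
6/6/6/F ⇒ 6/6/6/6   [F ::= 6]

S ⇒ S/F ⇒ S/F/F ⇒ S/F/F/F ⇒ F/F/F/F ⇒ 6/F/F/F ⇒ 6/6/F/F ⇒ 6/6/6/F ⇒ 6/6/6/6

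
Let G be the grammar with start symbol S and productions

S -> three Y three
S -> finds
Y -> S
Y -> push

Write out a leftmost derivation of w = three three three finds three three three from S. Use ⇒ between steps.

S ⇒ three Y three   [S -> three Y three]
three Y three ⇒ three S three   [Y -> S]
three S three ⇒ three three Y three three   [S -> three Y three]
three three Y three three ⇒ three three S three three   [Y -> S]
three three S three three ⇒ three three three Y three three three   [S -> three Y three]
three three three Y three three three ⇒ three three three S three three three   [Y -> S]
three three three S three three three ⇒ three three three finds three three three   [S -> finds]

S ⇒ three Y three ⇒ three S three ⇒ three three Y three three ⇒ three three S three three ⇒ three three three Y three three three ⇒ three three three S three three three ⇒ three three three finds three three three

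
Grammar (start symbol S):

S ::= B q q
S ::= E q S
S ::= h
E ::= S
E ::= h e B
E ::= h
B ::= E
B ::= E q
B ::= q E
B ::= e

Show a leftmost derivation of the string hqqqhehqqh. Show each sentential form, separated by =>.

S=>EqS=>SqS=>BqqqS=>EqqqS=>hqqqS=>hqqqEqS=>hqqqheBqS=>hqqqheEqqS=>hqqqhehqqS=>hqqqhehqqh

S => EqS   [S ::= E q S]
EqS => SqS   [E ::= S]
SqS => BqqqS   [S ::= B q q]
BqqqS => EqqqS   [B ::= E]
EqqqS => hqqqS   [E ::= h]
hqqqS => hqqqEqS   [S ::= E q S]
hqqqEqS => hqqqheBqS   [E ::= h e B]
hqqqheBqS => hqqqheEqqS   [B ::= E q]
hqqqheEqqS => hqqqhehqqS   [E ::= h]
hqqqhehqqS => hqqqhehqqh   [S ::= h]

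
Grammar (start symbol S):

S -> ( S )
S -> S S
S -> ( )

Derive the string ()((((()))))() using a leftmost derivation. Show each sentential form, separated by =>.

S => SS   [S -> S S]
SS => ()S   [S -> ( )]
()S => ()SS   [S -> S S]
()SS => ()(S)S   [S -> ( S )]
()(S)S => ()((S))S   [S -> ( S )]
()((S))S => ()(((S)))S   [S -> ( S )]
()(((S)))S => ()((((S))))S   [S -> ( S )]
()((((S))))S => ()((((()))))S   [S -> ( )]
()((((()))))S => ()((((()))))()   [S -> ( )]

S=>SS=>()S=>()SS=>()(S)S=>()((S))S=>()(((S)))S=>()((((S))))S=>()((((()))))S=>()((((()))))()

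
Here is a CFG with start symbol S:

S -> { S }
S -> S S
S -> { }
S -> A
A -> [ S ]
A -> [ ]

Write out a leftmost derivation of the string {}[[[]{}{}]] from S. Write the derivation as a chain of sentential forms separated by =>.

S => SS => {}S => {}A => {}[S] => {}[A] => {}[[S]] => {}[[SS]] => {}[[SSS]] => {}[[ASS]] => {}[[[]SS]] => {}[[[]{}S]] => {}[[[]{}{}]]

S => SS   [S -> S S]
SS => {}S   [S -> { }]
{}S => {}A   [S -> A]
{}A => {}[S]   [A -> [ S ]]
{}[S] => {}[A]   [S -> A]
{}[A] => {}[[S]]   [A -> [ S ]]
{}[[S]] => {}[[SS]]   [S -> S S]
{}[[SS]] => {}[[SSS]]   [S -> S S]
{}[[SSS]] => {}[[ASS]]   [S -> A]
{}[[ASS]] => {}[[[]SS]]   [A -> [ ]]
{}[[[]SS]] => {}[[[]{}S]]   [S -> { }]
{}[[[]{}S]] => {}[[[]{}{}]]   [S -> { }]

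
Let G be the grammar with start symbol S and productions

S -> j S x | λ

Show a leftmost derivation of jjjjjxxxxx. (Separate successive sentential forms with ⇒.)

S ⇒ jSx ⇒ jjSxx ⇒ jjjSxxx ⇒ jjjjSxxxx ⇒ jjjjjSxxxxx ⇒ jjjjjxxxxx

S ⇒ jSx   [S -> j S x]
jSx ⇒ jjSxx   [S -> j S x]
jjSxx ⇒ jjjSxxx   [S -> j S x]
jjjSxxx ⇒ jjjjSxxxx   [S -> j S x]
jjjjSxxxx ⇒ jjjjjSxxxxx   [S -> j S x]
jjjjjSxxxxx ⇒ jjjjjxxxxx   [S -> λ]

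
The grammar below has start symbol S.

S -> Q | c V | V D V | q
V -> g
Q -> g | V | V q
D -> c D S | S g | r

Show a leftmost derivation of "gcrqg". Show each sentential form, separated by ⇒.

S⇒VDV⇒gDV⇒gcDSV⇒gcrSV⇒gcrqV⇒gcrqg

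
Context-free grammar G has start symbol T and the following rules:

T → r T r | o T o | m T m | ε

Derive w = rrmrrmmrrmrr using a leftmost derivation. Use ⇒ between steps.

T ⇒ rTr   [T → r T r]
rTr ⇒ rrTrr   [T → r T r]
rrTrr ⇒ rrmTmrr   [T → m T m]
rrmTmrr ⇒ rrmrTrmrr   [T → r T r]
rrmrTrmrr ⇒ rrmrrTrrmrr   [T → r T r]
rrmrrTrrmrr ⇒ rrmrrmTmrrmrr   [T → m T m]
rrmrrmTmrrmrr ⇒ rrmrrmmrrmrr   [T → ε]

T⇒rTr⇒rrTrr⇒rrmTmrr⇒rrmrTrmrr⇒rrmrrTrrmrr⇒rrmrrmTmrrmrr⇒rrmrrmmrrmrr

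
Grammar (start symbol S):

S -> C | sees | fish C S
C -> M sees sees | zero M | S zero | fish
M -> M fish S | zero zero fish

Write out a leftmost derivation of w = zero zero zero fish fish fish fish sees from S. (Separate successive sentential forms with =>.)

S => C => zero M => zero M fish S => zero zero zero fish fish S => zero zero zero fish fish fish C S => zero zero zero fish fish fish fish S => zero zero zero fish fish fish fish sees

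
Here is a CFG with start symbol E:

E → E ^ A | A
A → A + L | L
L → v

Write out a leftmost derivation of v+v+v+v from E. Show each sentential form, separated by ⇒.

E ⇒ A   [E → A]
A ⇒ A+L   [A → A + L]
A+L ⇒ A+L+L   [A → A + L]
A+L+L ⇒ A+L+L+L   [A → A + L]
A+L+L+L ⇒ L+L+L+L   [A → L]
L+L+L+L ⇒ v+L+L+L   [L → v]
v+L+L+L ⇒ v+v+L+L   [L → v]
v+v+L+L ⇒ v+v+v+L   [L → v]
v+v+v+L ⇒ v+v+v+v   [L → v]

E ⇒ A ⇒ A+L ⇒ A+L+L ⇒ A+L+L+L ⇒ L+L+L+L ⇒ v+L+L+L ⇒ v+v+L+L ⇒ v+v+v+L ⇒ v+v+v+v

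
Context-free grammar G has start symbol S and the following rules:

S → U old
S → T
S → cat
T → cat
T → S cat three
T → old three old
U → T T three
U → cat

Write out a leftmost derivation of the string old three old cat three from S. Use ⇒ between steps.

S ⇒ T   [S → T]
T ⇒ S cat three   [T → S cat three]
S cat three ⇒ T cat three   [S → T]
T cat three ⇒ old three old cat three   [T → old three old]

S ⇒ T ⇒ S cat three ⇒ T cat three ⇒ old three old cat three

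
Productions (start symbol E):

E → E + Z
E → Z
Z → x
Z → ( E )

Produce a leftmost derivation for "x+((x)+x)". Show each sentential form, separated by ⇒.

E ⇒ E+Z ⇒ Z+Z ⇒ x+Z ⇒ x+(E) ⇒ x+(E+Z) ⇒ x+(Z+Z) ⇒ x+((E)+Z) ⇒ x+((Z)+Z) ⇒ x+((x)+Z) ⇒ x+((x)+x)

E ⇒ E+Z   [E → E + Z]
E+Z ⇒ Z+Z   [E → Z]
Z+Z ⇒ x+Z   [Z → x]
x+Z ⇒ x+(E)   [Z → ( E )]
x+(E) ⇒ x+(E+Z)   [E → E + Z]
x+(E+Z) ⇒ x+(Z+Z)   [E → Z]
x+(Z+Z) ⇒ x+((E)+Z)   [Z → ( E )]
x+((E)+Z) ⇒ x+((Z)+Z)   [E → Z]
x+((Z)+Z) ⇒ x+((x)+Z)   [Z → x]
x+((x)+Z) ⇒ x+((x)+x)   [Z → x]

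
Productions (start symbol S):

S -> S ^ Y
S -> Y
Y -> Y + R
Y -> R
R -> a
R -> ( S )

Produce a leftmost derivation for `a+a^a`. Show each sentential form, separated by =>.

S => S^Y   [S -> S ^ Y]
S^Y => Y^Y   [S -> Y]
Y^Y => Y+R^Y   [Y -> Y + R]
Y+R^Y => R+R^Y   [Y -> R]
R+R^Y => a+R^Y   [R -> a]
a+R^Y => a+a^Y   [R -> a]
a+a^Y => a+a^R   [Y -> R]
a+a^R => a+a^a   [R -> a]

S=>S^Y=>Y^Y=>Y+R^Y=>R+R^Y=>a+R^Y=>a+a^Y=>a+a^R=>a+a^a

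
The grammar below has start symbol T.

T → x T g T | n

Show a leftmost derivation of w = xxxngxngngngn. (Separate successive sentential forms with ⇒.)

T ⇒ xTgT   [T → x T g T]
xTgT ⇒ xxTgTgT   [T → x T g T]
xxTgTgT ⇒ xxxTgTgTgT   [T → x T g T]
xxxTgTgTgT ⇒ xxxngTgTgT   [T → n]
xxxngTgTgT ⇒ xxxngxTgTgTgT   [T → x T g T]
xxxngxTgTgTgT ⇒ xxxngxngTgTgT   [T → n]
xxxngxngTgTgT ⇒ xxxngxngngTgT   [T → n]
xxxngxngngTgT ⇒ xxxngxngngngT   [T → n]
xxxngxngngngT ⇒ xxxngxngngngn   [T → n]

T ⇒ xTgT ⇒ xxTgTgT ⇒ xxxTgTgTgT ⇒ xxxngTgTgT ⇒ xxxngxTgTgTgT ⇒ xxxngxngTgTgT ⇒ xxxngxngngTgT ⇒ xxxngxngngngT ⇒ xxxngxngngngn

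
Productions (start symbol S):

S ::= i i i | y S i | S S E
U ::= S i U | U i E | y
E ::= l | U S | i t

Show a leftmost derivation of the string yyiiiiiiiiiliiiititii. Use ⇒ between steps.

S ⇒ ySi ⇒ yySii ⇒ yySSEii ⇒ yyiiiSEii ⇒ yyiiiSSEEii ⇒ yyiiiSSESEEii ⇒ yyiiiiiiSESEEii ⇒ yyiiiiiiiiiESEEii ⇒ yyiiiiiiiiilSEEii ⇒ yyiiiiiiiiiliiiEEii ⇒ yyiiiiiiiiiliiiitEii ⇒ yyiiiiiiiiiliiiititii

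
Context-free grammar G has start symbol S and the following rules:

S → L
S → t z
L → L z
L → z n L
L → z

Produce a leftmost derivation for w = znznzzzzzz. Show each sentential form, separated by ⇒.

S⇒L⇒Lz⇒znLz⇒znLzz⇒znznLzz⇒znznLzzz⇒znznLzzzz⇒znznLzzzzz⇒znznzzzzzz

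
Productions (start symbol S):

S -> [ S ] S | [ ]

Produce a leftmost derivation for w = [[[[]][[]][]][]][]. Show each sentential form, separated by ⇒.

S⇒[S]S⇒[[S]S]S⇒[[[S]S]S]S⇒[[[[]]S]S]S⇒[[[[]][S]S]S]S⇒[[[[]][[]]S]S]S⇒[[[[]][[]][]]S]S⇒[[[[]][[]][]][]]S⇒[[[[]][[]][]][]][]

S ⇒ [S]S   [S -> [ S ] S]
[S]S ⇒ [[S]S]S   [S -> [ S ] S]
[[S]S]S ⇒ [[[S]S]S]S   [S -> [ S ] S]
[[[S]S]S]S ⇒ [[[[]]S]S]S   [S -> [ ]]
[[[[]]S]S]S ⇒ [[[[]][S]S]S]S   [S -> [ S ] S]
[[[[]][S]S]S]S ⇒ [[[[]][[]]S]S]S   [S -> [ ]]
[[[[]][[]]S]S]S ⇒ [[[[]][[]][]]S]S   [S -> [ ]]
[[[[]][[]][]]S]S ⇒ [[[[]][[]][]][]]S   [S -> [ ]]
[[[[]][[]][]][]]S ⇒ [[[[]][[]][]][]][]   [S -> [ ]]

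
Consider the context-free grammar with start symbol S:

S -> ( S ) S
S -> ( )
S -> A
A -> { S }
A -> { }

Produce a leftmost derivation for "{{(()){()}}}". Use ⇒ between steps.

S ⇒ A ⇒ {S} ⇒ {A} ⇒ {{S}} ⇒ {{(S)S}} ⇒ {{(())S}} ⇒ {{(())A}} ⇒ {{(()){S}}} ⇒ {{(()){()}}}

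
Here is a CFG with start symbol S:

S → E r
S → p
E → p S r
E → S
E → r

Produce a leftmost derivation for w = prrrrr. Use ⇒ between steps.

S ⇒ Er ⇒ Sr ⇒ Err ⇒ pSrrr ⇒ pErrrr ⇒ prrrrr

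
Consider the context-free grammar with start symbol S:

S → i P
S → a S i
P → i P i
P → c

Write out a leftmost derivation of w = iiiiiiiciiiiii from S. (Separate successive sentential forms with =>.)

S => iP   [S → i P]
iP => iiPi   [P → i P i]
iiPi => iiiPii   [P → i P i]
iiiPii => iiiiPiii   [P → i P i]
iiiiPiii => iiiiiPiiii   [P → i P i]
iiiiiPiiii => iiiiiiPiiiii   [P → i P i]
iiiiiiPiiiii => iiiiiiiPiiiiii   [P → i P i]
iiiiiiiPiiiiii => iiiiiiiciiiiii   [P → c]

S => iP => iiPi => iiiPii => iiiiPiii => iiiiiPiiii => iiiiiiPiiiii => iiiiiiiPiiiiii => iiiiiiiciiiiii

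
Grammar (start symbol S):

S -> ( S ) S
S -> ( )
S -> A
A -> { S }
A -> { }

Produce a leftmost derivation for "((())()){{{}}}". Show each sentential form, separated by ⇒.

S ⇒ (S)S ⇒ ((S)S)S ⇒ ((())S)S ⇒ ((())())S ⇒ ((())())A ⇒ ((())()){S} ⇒ ((())()){A} ⇒ ((())()){{S}} ⇒ ((())()){{A}} ⇒ ((())()){{{}}}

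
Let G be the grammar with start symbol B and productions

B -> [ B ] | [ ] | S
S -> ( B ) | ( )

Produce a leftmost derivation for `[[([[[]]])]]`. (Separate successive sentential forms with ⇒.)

B ⇒ [B]   [B -> [ B ]]
[B] ⇒ [[B]]   [B -> [ B ]]
[[B]] ⇒ [[S]]   [B -> S]
[[S]] ⇒ [[(B)]]   [S -> ( B )]
[[(B)]] ⇒ [[([B])]]   [B -> [ B ]]
[[([B])]] ⇒ [[([[B]])]]   [B -> [ B ]]
[[([[B]])]] ⇒ [[([[[]]])]]   [B -> [ ]]

B⇒[B]⇒[[B]]⇒[[S]]⇒[[(B)]]⇒[[([B])]]⇒[[([[B]])]]⇒[[([[[]]])]]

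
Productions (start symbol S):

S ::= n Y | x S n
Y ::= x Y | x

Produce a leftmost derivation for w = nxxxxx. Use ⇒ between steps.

S⇒nY⇒nxY⇒nxxY⇒nxxxY⇒nxxxxY⇒nxxxxx

S ⇒ nY   [S ::= n Y]
nY ⇒ nxY   [Y ::= x Y]
nxY ⇒ nxxY   [Y ::= x Y]
nxxY ⇒ nxxxY   [Y ::= x Y]
nxxxY ⇒ nxxxxY   [Y ::= x Y]
nxxxxY ⇒ nxxxxx   [Y ::= x]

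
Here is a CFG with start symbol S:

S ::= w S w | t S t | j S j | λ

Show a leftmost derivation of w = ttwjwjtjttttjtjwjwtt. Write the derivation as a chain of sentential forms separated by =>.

S => tSt => ttStt => ttwSwtt => ttwjSjwtt => ttwjwSwjwtt => ttwjwjSjwjwtt => ttwjwjtStjwjwtt => ttwjwjtjSjtjwjwtt => ttwjwjtjtStjtjwjwtt => ttwjwjtjttSttjtjwjwtt => ttwjwjtjttttjtjwjwtt

S => tSt   [S ::= t S t]
tSt => ttStt   [S ::= t S t]
ttStt => ttwSwtt   [S ::= w S w]
ttwSwtt => ttwjSjwtt   [S ::= j S j]
ttwjSjwtt => ttwjwSwjwtt   [S ::= w S w]
ttwjwSwjwtt => ttwjwjSjwjwtt   [S ::= j S j]
ttwjwjSjwjwtt => ttwjwjtStjwjwtt   [S ::= t S t]
ttwjwjtStjwjwtt => ttwjwjtjSjtjwjwtt   [S ::= j S j]
ttwjwjtjSjtjwjwtt => ttwjwjtjtStjtjwjwtt   [S ::= t S t]
ttwjwjtjtStjtjwjwtt => ttwjwjtjttSttjtjwjwtt   [S ::= t S t]
ttwjwjtjttSttjtjwjwtt => ttwjwjtjttttjtjwjwtt   [S ::= λ]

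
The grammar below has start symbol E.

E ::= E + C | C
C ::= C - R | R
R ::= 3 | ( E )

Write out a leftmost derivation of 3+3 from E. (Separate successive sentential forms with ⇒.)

E ⇒ E+C ⇒ C+C ⇒ R+C ⇒ 3+C ⇒ 3+R ⇒ 3+3

E ⇒ E+C   [E ::= E + C]
E+C ⇒ C+C   [E ::= C]
C+C ⇒ R+C   [C ::= R]
R+C ⇒ 3+C   [R ::= 3]
3+C ⇒ 3+R   [C ::= R]
3+R ⇒ 3+3   [R ::= 3]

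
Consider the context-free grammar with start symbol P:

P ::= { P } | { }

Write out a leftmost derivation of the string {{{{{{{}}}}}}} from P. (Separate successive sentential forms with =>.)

P => {P}   [P ::= { P }]
{P} => {{P}}   [P ::= { P }]
{{P}} => {{{P}}}   [P ::= { P }]
{{{P}}} => {{{{P}}}}   [P ::= { P }]
{{{{P}}}} => {{{{{P}}}}}   [P ::= { P }]
{{{{{P}}}}} => {{{{{{P}}}}}}   [P ::= { P }]
{{{{{{P}}}}}} => {{{{{{{}}}}}}}   [P ::= { }]

P => {P} => {{P}} => {{{P}}} => {{{{P}}}} => {{{{{P}}}}} => {{{{{{P}}}}}} => {{{{{{{}}}}}}}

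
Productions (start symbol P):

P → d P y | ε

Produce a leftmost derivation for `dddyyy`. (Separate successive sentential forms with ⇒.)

P ⇒ dPy ⇒ ddPyy ⇒ dddPyyy ⇒ dddyyy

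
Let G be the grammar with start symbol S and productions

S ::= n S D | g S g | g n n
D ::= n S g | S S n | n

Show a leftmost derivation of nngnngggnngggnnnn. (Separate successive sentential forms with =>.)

S=>nSD=>nnSDD=>nngnnDD=>nngnnSSnD=>nngnngSgSnD=>nngnnggSggSnD=>nngnngggnnggSnD=>nngnngggnngggnnnD=>nngnngggnngggnnnn

S => nSD   [S ::= n S D]
nSD => nnSDD   [S ::= n S D]
nnSDD => nngnnDD   [S ::= g n n]
nngnnDD => nngnnSSnD   [D ::= S S n]
nngnnSSnD => nngnngSgSnD   [S ::= g S g]
nngnngSgSnD => nngnnggSggSnD   [S ::= g S g]
nngnnggSggSnD => nngnngggnnggSnD   [S ::= g n n]
nngnngggnnggSnD => nngnngggnngggnnnD   [S ::= g n n]
nngnngggnngggnnnD => nngnngggnngggnnnn   [D ::= n]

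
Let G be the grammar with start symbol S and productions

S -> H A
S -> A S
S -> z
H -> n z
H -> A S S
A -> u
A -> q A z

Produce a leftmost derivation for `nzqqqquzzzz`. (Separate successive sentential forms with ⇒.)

S ⇒ HA   [S -> H A]
HA ⇒ nzA   [H -> n z]
nzA ⇒ nzqAz   [A -> q A z]
nzqAz ⇒ nzqqAzz   [A -> q A z]
nzqqAzz ⇒ nzqqqAzzz   [A -> q A z]
nzqqqAzzz ⇒ nzqqqqAzzzz   [A -> q A z]
nzqqqqAzzzz ⇒ nzqqqquzzzz   [A -> u]

S ⇒ HA ⇒ nzA ⇒ nzqAz ⇒ nzqqAzz ⇒ nzqqqAzzz ⇒ nzqqqqAzzzz ⇒ nzqqqquzzzz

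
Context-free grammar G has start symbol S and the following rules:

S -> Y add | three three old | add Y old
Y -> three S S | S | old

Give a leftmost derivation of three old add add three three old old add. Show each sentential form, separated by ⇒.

S ⇒ Y add   [S -> Y add]
Y add ⇒ three S S add   [Y -> three S S]
three S S add ⇒ three Y add S add   [S -> Y add]
three Y add S add ⇒ three old add S add   [Y -> old]
three old add S add ⇒ three old add add Y old add   [S -> add Y old]
three old add add Y old add ⇒ three old add add S old add   [Y -> S]
three old add add S old add ⇒ three old add add three three old old add   [S -> three three old]

S ⇒ Y add ⇒ three S S add ⇒ three Y add S add ⇒ three old add S add ⇒ three old add add Y old add ⇒ three old add add S old add ⇒ three old add add three three old old add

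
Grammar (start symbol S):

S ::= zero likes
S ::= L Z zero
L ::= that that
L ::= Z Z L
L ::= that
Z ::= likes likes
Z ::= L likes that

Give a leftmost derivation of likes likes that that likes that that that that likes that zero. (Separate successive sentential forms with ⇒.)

S ⇒ L Z zero   [S ::= L Z zero]
L Z zero ⇒ Z Z L Z zero   [L ::= Z Z L]
Z Z L Z zero ⇒ likes likes Z L Z zero   [Z ::= likes likes]
likes likes Z L Z zero ⇒ likes likes L likes that L Z zero   [Z ::= L likes that]
likes likes L likes that L Z zero ⇒ likes likes that that likes that L Z zero   [L ::= that that]
likes likes that that likes that L Z zero ⇒ likes likes that that likes that that Z zero   [L ::= that]
likes likes that that likes that that Z zero ⇒ likes likes that that likes that that L likes that zero   [Z ::= L likes that]
likes likes that that likes that that L likes that zero ⇒ likes likes that that likes that that that that likes that zero   [L ::= that that]

S ⇒ L Z zero ⇒ Z Z L Z zero ⇒ likes likes Z L Z zero ⇒ likes likes L likes that L Z zero ⇒ likes likes that that likes that L Z zero ⇒ likes likes that that likes that that Z zero ⇒ likes likes that that likes that that L likes that zero ⇒ likes likes that that likes that that that that likes that zero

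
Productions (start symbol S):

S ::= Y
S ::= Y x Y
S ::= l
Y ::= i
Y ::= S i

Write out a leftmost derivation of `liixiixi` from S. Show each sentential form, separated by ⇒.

S ⇒ YxY ⇒ SixY ⇒ YxYixY ⇒ SixYixY ⇒ YixYixY ⇒ SiixYixY ⇒ liixYixY ⇒ liixiixY ⇒ liixiixi

S ⇒ YxY   [S ::= Y x Y]
YxY ⇒ SixY   [Y ::= S i]
SixY ⇒ YxYixY   [S ::= Y x Y]
YxYixY ⇒ SixYixY   [Y ::= S i]
SixYixY ⇒ YixYixY   [S ::= Y]
YixYixY ⇒ SiixYixY   [Y ::= S i]
SiixYixY ⇒ liixYixY   [S ::= l]
liixYixY ⇒ liixiixY   [Y ::= i]
liixiixY ⇒ liixiixi   [Y ::= i]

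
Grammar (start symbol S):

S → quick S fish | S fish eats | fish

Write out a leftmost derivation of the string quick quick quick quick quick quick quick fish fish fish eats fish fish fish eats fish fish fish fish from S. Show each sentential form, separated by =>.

S => quick S fish => quick quick S fish fish => quick quick quick S fish fish fish => quick quick quick quick S fish fish fish fish => quick quick quick quick S fish eats fish fish fish fish => quick quick quick quick quick S fish fish eats fish fish fish fish => quick quick quick quick quick quick S fish fish fish eats fish fish fish fish => quick quick quick quick quick quick S fish eats fish fish fish eats fish fish fish fish => quick quick quick quick quick quick quick S fish fish eats fish fish fish eats fish fish fish fish => quick quick quick quick quick quick quick fish fish fish eats fish fish fish eats fish fish fish fish

S => quick S fish   [S → quick S fish]
quick S fish => quick quick S fish fish   [S → quick S fish]
quick quick S fish fish => quick quick quick S fish fish fish   [S → quick S fish]
quick quick quick S fish fish fish => quick quick quick quick S fish fish fish fish   [S → quick S fish]
quick quick quick quick S fish fish fish fish => quick quick quick quick S fish eats fish fish fish fish   [S → S fish eats]
quick quick quick quick S fish eats fish fish fish fish => quick quick quick quick quick S fish fish eats fish fish fish fish   [S → quick S fish]
quick quick quick quick quick S fish fish eats fish fish fish fish => quick quick quick quick quick quick S fish fish fish eats fish fish fish fish   [S → quick S fish]
quick quick quick quick quick quick S fish fish fish eats fish fish fish fish => quick quick quick quick quick quick S fish eats fish fish fish eats fish fish fish fish   [S → S fish eats]
quick quick quick quick quick quick S fish eats fish fish fish eats fish fish fish fish => quick quick quick quick quick quick quick S fish fish eats fish fish fish eats fish fish fish fish   [S → quick S fish]
quick quick quick quick quick quick quick S fish fish eats fish fish fish eats fish fish fish fish => quick quick quick quick quick quick quick fish fish fish eats fish fish fish eats fish fish fish fish   [S → fish]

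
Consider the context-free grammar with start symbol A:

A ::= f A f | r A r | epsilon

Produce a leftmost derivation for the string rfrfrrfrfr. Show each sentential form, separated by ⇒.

A ⇒ rAr ⇒ rfAfr ⇒ rfrArfr ⇒ rfrfAfrfr ⇒ rfrfrArfrfr ⇒ rfrfrrfrfr

A ⇒ rAr   [A ::= r A r]
rAr ⇒ rfAfr   [A ::= f A f]
rfAfr ⇒ rfrArfr   [A ::= r A r]
rfrArfr ⇒ rfrfAfrfr   [A ::= f A f]
rfrfAfrfr ⇒ rfrfrArfrfr   [A ::= r A r]
rfrfrArfrfr ⇒ rfrfrrfrfr   [A ::= epsilon]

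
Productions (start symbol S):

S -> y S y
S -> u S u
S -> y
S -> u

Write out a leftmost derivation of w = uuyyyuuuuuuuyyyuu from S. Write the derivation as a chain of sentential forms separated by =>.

S => uSu   [S -> u S u]
uSu => uuSuu   [S -> u S u]
uuSuu => uuySyuu   [S -> y S y]
uuySyuu => uuyySyyuu   [S -> y S y]
uuyySyyuu => uuyyySyyyuu   [S -> y S y]
uuyyySyyyuu => uuyyyuSuyyyuu   [S -> u S u]
uuyyyuSuyyyuu => uuyyyuuSuuyyyuu   [S -> u S u]
uuyyyuuSuuyyyuu => uuyyyuuuSuuuyyyuu   [S -> u S u]
uuyyyuuuSuuuyyyuu => uuyyyuuuuuuuyyyuu   [S -> u]

S => uSu => uuSuu => uuySyuu => uuyySyyuu => uuyyySyyyuu => uuyyyuSuyyyuu => uuyyyuuSuuyyyuu => uuyyyuuuSuuuyyyuu => uuyyyuuuuuuuyyyuu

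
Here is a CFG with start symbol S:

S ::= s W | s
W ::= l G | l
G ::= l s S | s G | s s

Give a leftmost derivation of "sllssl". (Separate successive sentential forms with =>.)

S => sW => slG => sllsS => sllssW => sllssl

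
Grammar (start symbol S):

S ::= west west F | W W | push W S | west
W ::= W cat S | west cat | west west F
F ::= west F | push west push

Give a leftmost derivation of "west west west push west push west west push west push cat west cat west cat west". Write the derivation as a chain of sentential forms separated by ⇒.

S ⇒ W W ⇒ west west F W ⇒ west west west F W ⇒ west west west push west push W ⇒ west west west push west push W cat S ⇒ west west west push west push W cat S cat S ⇒ west west west push west push W cat S cat S cat S ⇒ west west west push west push west west F cat S cat S cat S ⇒ west west west push west push west west push west push cat S cat S cat S ⇒ west west west push west push west west push west push cat west cat S cat S ⇒ west west west push west push west west push west push cat west cat west cat S ⇒ west west west push west push west west push west push cat west cat west cat west

S ⇒ W W   [S ::= W W]
W W ⇒ west west F W   [W ::= west west F]
west west F W ⇒ west west west F W   [F ::= west F]
west west west F W ⇒ west west west push west push W   [F ::= push west push]
west west west push west push W ⇒ west west west push west push W cat S   [W ::= W cat S]
west west west push west push W cat S ⇒ west west west push west push W cat S cat S   [W ::= W cat S]
west west west push west push W cat S cat S ⇒ west west west push west push W cat S cat S cat S   [W ::= W cat S]
west west west push west push W cat S cat S cat S ⇒ west west west push west push west west F cat S cat S cat S   [W ::= west west F]
west west west push west push west west F cat S cat S cat S ⇒ west west west push west push west west push west push cat S cat S cat S   [F ::= push west push]
west west west push west push west west push west push cat S cat S cat S ⇒ west west west push west push west west push west push cat west cat S cat S   [S ::= west]
west west west push west push west west push west push cat west cat S cat S ⇒ west west west push west push west west push west push cat west cat west cat S   [S ::= west]
west west west push west push west west push west push cat west cat west cat S ⇒ west west west push west push west west push west push cat west cat west cat west   [S ::= west]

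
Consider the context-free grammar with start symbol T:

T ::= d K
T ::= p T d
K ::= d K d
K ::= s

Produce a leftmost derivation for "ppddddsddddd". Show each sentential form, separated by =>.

T => pTd => ppTdd => ppdKdd => ppddKddd => ppdddKdddd => ppddddKddddd => ppddddsddddd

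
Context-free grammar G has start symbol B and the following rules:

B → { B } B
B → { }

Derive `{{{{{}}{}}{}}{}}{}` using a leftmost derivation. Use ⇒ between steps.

B ⇒ {B}B   [B → { B } B]
{B}B ⇒ {{B}B}B   [B → { B } B]
{{B}B}B ⇒ {{{B}B}B}B   [B → { B } B]
{{{B}B}B}B ⇒ {{{{B}B}B}B}B   [B → { B } B]
{{{{B}B}B}B}B ⇒ {{{{{}}B}B}B}B   [B → { }]
{{{{{}}B}B}B}B ⇒ {{{{{}}{}}B}B}B   [B → { }]
{{{{{}}{}}B}B}B ⇒ {{{{{}}{}}{}}B}B   [B → { }]
{{{{{}}{}}{}}B}B ⇒ {{{{{}}{}}{}}{}}B   [B → { }]
{{{{{}}{}}{}}{}}B ⇒ {{{{{}}{}}{}}{}}{}   [B → { }]

B ⇒ {B}B ⇒ {{B}B}B ⇒ {{{B}B}B}B ⇒ {{{{B}B}B}B}B ⇒ {{{{{}}B}B}B}B ⇒ {{{{{}}{}}B}B}B ⇒ {{{{{}}{}}{}}B}B ⇒ {{{{{}}{}}{}}{}}B ⇒ {{{{{}}{}}{}}{}}{}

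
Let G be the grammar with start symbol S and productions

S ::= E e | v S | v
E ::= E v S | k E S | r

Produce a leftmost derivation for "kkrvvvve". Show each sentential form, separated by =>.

S => Ee   [S ::= E e]
Ee => kESe   [E ::= k E S]
kESe => kEvSSe   [E ::= E v S]
kEvSSe => kkESvSSe   [E ::= k E S]
kkESvSSe => kkrSvSSe   [E ::= r]
kkrSvSSe => kkrvvSSe   [S ::= v]
kkrvvSSe => kkrvvvSe   [S ::= v]
kkrvvvSe => kkrvvvve   [S ::= v]

S => Ee => kESe => kEvSSe => kkESvSSe => kkrSvSSe => kkrvvSSe => kkrvvvSe => kkrvvvve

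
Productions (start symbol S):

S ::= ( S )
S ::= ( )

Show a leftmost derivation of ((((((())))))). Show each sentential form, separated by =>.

S=>(S)=>((S))=>(((S)))=>((((S))))=>(((((S)))))=>((((((S))))))=>((((((()))))))

S => (S)   [S ::= ( S )]
(S) => ((S))   [S ::= ( S )]
((S)) => (((S)))   [S ::= ( S )]
(((S))) => ((((S))))   [S ::= ( S )]
((((S)))) => (((((S)))))   [S ::= ( S )]
(((((S))))) => ((((((S))))))   [S ::= ( S )]
((((((S)))))) => ((((((()))))))   [S ::= ( )]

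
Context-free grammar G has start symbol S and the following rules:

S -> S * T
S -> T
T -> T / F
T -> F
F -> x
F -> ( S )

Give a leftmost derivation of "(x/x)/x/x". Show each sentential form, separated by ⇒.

S ⇒ T   [S -> T]
T ⇒ T/F   [T -> T / F]
T/F ⇒ T/F/F   [T -> T / F]
T/F/F ⇒ F/F/F   [T -> F]
F/F/F ⇒ (S)/F/F   [F -> ( S )]
(S)/F/F ⇒ (T)/F/F   [S -> T]
(T)/F/F ⇒ (T/F)/F/F   [T -> T / F]
(T/F)/F/F ⇒ (F/F)/F/F   [T -> F]
(F/F)/F/F ⇒ (x/F)/F/F   [F -> x]
(x/F)/F/F ⇒ (x/x)/F/F   [F -> x]
(x/x)/F/F ⇒ (x/x)/x/F   [F -> x]
(x/x)/x/F ⇒ (x/x)/x/x   [F -> x]

S⇒T⇒T/F⇒T/F/F⇒F/F/F⇒(S)/F/F⇒(T)/F/F⇒(T/F)/F/F⇒(F/F)/F/F⇒(x/F)/F/F⇒(x/x)/F/F⇒(x/x)/x/F⇒(x/x)/x/x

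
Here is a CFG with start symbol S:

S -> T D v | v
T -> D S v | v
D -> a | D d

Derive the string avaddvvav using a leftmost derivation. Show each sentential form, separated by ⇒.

S⇒TDv⇒DSvDv⇒aSvDv⇒aTDvvDv⇒avDvvDv⇒avDdvvDv⇒avDddvvDv⇒avaddvvDv⇒avaddvvav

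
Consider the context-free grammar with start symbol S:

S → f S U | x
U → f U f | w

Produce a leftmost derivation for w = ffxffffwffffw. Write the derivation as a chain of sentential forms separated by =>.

S => fSU   [S → f S U]
fSU => ffSUU   [S → f S U]
ffSUU => ffxUU   [S → x]
ffxUU => ffxfUfU   [U → f U f]
ffxfUfU => ffxffUffU   [U → f U f]
ffxffUffU => ffxfffUfffU   [U → f U f]
ffxfffUfffU => ffxffffUffffU   [U → f U f]
ffxffffUffffU => ffxffffwffffU   [U → w]
ffxffffwffffU => ffxffffwffffw   [U → w]

S=>fSU=>ffSUU=>ffxUU=>ffxfUfU=>ffxffUffU=>ffxfffUfffU=>ffxffffUffffU=>ffxffffwffffU=>ffxffffwffffw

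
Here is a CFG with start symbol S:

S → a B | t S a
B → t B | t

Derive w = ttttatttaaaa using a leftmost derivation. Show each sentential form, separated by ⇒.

S ⇒ tSa   [S → t S a]
tSa ⇒ ttSaa   [S → t S a]
ttSaa ⇒ tttSaaa   [S → t S a]
tttSaaa ⇒ ttttSaaaa   [S → t S a]
ttttSaaaa ⇒ ttttaBaaaa   [S → a B]
ttttaBaaaa ⇒ ttttatBaaaa   [B → t B]
ttttatBaaaa ⇒ ttttattBaaaa   [B → t B]
ttttattBaaaa ⇒ ttttatttaaaa   [B → t]

S ⇒ tSa ⇒ ttSaa ⇒ tttSaaa ⇒ ttttSaaaa ⇒ ttttaBaaaa ⇒ ttttatBaaaa ⇒ ttttattBaaaa ⇒ ttttatttaaaa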